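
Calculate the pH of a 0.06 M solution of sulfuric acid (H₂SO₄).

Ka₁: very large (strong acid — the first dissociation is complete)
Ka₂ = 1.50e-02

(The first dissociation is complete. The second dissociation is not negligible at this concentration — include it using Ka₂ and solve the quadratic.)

First dissociation is complete: [H⁺]₀ = [HSO₄⁻]₀ = C = 0.06 M. Second dissociation HSO₄⁻ ⇌ H⁺ + SO₄²⁻: let x = [SO₄²⁻]. Ka₂ = (C + x)·x / (C − x) = 1.50e-02 → x² + (C + Ka₂)·x − Ka₂·C = 0 → x² + 0.07500·x − 9.000e-04 = 0. x = (−0.07500 + √(0.07500² + 4 × 9.000e-04)) / 2 = 1.0523e-02 M. [H⁺] = C + x = 0.06 + 1.0523e-02 = 7.0523e-02 M. pH = -log(7.0523e-02) = 1.15.

pH = 1.15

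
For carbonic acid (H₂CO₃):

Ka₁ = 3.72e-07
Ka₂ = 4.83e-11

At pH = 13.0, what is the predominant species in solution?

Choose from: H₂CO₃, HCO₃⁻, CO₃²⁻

pKa₁ = 6.43, pKa₂ = 10.32. For a polyprotic acid the predominant species crosses at each pKa: below pKa_n the protonated form dominates, above it the deprotonated form does. At pH = 13.0, the predominant species is CO₃²⁻.

CO₃²⁻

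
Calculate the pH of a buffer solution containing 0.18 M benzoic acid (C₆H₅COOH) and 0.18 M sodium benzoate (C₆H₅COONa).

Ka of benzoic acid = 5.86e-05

pKa = -log(5.86e-05) = 4.23. pH = pKa + log([A⁻]/[HA]) = 4.23 + log(0.18/0.18)

pH = 4.23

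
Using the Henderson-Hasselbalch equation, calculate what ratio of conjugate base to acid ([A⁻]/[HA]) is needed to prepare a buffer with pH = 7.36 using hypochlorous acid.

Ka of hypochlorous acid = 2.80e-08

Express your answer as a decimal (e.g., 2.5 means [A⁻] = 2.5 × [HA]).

pKa = -log(2.80e-08) = 7.5528. pH = pKa + log([A⁻]/[HA]), so log([A⁻]/[HA]) = pH − pKa = 7.36 − 7.5528 = -0.1928. [A⁻]/[HA] = 10^(-0.1928) = 0.641

[A⁻]/[HA] = 0.641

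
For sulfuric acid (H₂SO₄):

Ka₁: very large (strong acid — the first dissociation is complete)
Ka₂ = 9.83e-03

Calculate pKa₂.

pKa₂ = -log(Ka₂) = -log(9.83e-03) = 2.01.

pK_{a2} = 2.01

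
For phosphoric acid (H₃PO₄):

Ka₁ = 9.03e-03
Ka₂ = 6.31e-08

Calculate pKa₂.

pKa₂ = -log(Ka₂) = -log(6.31e-08) = 7.20.

pK_{a2} = 7.20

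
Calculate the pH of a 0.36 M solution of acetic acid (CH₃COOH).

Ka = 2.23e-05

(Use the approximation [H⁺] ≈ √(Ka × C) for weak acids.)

[H⁺] = √(Ka × C) = √(2.23e-05 × 0.36) = 2.8334e-03. pH = -log(2.8334e-03)

pH = 2.55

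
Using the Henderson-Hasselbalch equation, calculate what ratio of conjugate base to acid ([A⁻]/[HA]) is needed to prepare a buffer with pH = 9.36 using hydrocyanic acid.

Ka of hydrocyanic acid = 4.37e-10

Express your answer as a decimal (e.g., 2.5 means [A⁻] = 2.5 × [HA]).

pKa = -log(4.37e-10) = 9.3595. pH = pKa + log([A⁻]/[HA]), so log([A⁻]/[HA]) = pH − pKa = 9.36 − 9.3595 = 0.0005. [A⁻]/[HA] = 10^(0.0005) = 1.00

[A⁻]/[HA] = 1.00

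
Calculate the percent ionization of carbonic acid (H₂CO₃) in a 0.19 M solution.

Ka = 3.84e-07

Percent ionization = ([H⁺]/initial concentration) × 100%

Using Ka equilibrium: x² + Ka×x - Ka×C = 0. Solving: [H⁺] = 2.6992e-04. Percent = (2.6992e-04/0.19) × 100

Percent ionization = 0.142%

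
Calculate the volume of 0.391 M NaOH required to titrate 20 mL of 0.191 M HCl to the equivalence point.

At equivalence: moles acid = moles base. moles HCl = 0.191 × 20/1000 = 0.00382 mol. V_base = moles / 0.391 × 1000 = 9.8 mL.

V_{base} = 9.8 mL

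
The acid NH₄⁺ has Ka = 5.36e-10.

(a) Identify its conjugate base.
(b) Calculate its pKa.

(a) The conjugate base is formed by removing one H⁺ from NH₄⁺, giving NH₃. (b) pKa = -log(Ka) = -log(5.36e-10) = 9.27.

Conjugate base: NH₃; pK_a = 9.27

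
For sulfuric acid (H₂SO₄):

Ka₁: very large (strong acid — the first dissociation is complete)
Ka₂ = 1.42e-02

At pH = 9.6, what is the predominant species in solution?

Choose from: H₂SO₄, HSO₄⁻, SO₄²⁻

The first dissociation is complete, so H₂SO₄ itself is never the predominant species in water; pKa₂ = -log(1.42e-02) = 1.85. For a polyprotic acid the predominant species crosses at each pKa: below pKa_n the protonated form dominates, above it the deprotonated form does. At pH = 9.6, the predominant species is SO₄²⁻.

SO₄²⁻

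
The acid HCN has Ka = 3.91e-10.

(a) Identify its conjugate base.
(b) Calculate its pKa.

(a) The conjugate base is formed by removing one H⁺ from HCN, giving CN⁻. (b) pKa = -log(Ka) = -log(3.91e-10) = 9.41.

Conjugate base: CN⁻; pK_a = 9.41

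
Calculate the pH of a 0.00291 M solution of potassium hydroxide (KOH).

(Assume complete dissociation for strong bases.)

[OH⁻] = 0.00291 M for strong base. pOH = -log[OH⁻] = 2.54, pH = 14 - pOH

pH = 11.46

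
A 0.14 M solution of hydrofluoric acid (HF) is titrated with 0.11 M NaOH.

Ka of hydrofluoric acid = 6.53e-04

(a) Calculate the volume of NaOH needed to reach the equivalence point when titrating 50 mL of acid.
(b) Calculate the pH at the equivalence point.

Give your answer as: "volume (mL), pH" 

moles acid = 0.14 × 50/1000 = 0.007 mol; V_base = moles/0.11 × 1000 = 63.6 mL. At equivalence only the conjugate base is present: [A⁻] = 0.007/0.114 = 6.1600e-02 M. Kb = Kw/Ka = 1.53e-11; [OH⁻] = √(Kb × [A⁻]) = 9.7126e-07; pOH = 6.01; pH = 14 - pOH = 7.99.

V = 63.6 mL, pH = 7.99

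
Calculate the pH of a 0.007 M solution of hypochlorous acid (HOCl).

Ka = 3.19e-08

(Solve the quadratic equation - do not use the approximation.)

x² + Ka×x - Ka×C = 0. Using quadratic formula: [H⁺] = 1.4927e-05

pH = 4.83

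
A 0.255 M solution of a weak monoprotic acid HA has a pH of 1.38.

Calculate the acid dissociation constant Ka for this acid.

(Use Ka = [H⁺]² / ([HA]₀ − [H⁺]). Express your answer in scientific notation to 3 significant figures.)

[H⁺] = 10^(−pH) = 10^(−1.38) = 4.169e-02 M. For HA ⇌ H⁺ + A⁻, Ka = [H⁺][A⁻]/[HA] = [H⁺]² / ([HA]₀ − [H⁺]) = (4.169e-02)² / (0.255 − 4.169e-02) = 8.15e-03.

K_a = 8.15e-03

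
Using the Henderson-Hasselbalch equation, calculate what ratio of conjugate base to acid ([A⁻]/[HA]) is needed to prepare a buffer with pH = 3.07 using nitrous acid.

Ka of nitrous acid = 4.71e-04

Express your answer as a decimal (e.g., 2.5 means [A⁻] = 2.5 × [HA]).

pKa = -log(4.71e-04) = 3.3270. pH = pKa + log([A⁻]/[HA]), so log([A⁻]/[HA]) = pH − pKa = 3.07 − 3.3270 = -0.2570. [A⁻]/[HA] = 10^(-0.2570) = 0.553

[A⁻]/[HA] = 0.553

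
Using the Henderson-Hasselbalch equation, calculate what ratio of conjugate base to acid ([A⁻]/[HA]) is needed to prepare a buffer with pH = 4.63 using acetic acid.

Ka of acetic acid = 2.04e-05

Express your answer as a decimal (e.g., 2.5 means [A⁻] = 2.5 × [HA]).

pKa = -log(2.04e-05) = 4.6904. pH = pKa + log([A⁻]/[HA]), so log([A⁻]/[HA]) = pH − pKa = 4.63 − 4.6904 = -0.0604. [A⁻]/[HA] = 10^(-0.0604) = 0.870

[A⁻]/[HA] = 0.870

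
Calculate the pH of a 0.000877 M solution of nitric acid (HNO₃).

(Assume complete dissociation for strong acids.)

[H⁺] = 0.000877 M for strong acid. pH = -log[H⁺] = -log(0.000877)

pH = 3.06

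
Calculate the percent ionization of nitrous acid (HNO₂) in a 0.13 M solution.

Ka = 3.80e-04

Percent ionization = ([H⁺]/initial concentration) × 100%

Using Ka equilibrium: x² + Ka×x - Ka×C = 0. Solving: [H⁺] = 6.8411e-03. Percent = (6.8411e-03/0.13) × 100

Percent ionization = 5.26%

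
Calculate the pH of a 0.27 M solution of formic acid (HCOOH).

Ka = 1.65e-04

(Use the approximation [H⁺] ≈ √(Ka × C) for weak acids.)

[H⁺] = √(Ka × C) = √(1.65e-04 × 0.27) = 6.6746e-03. pH = -log(6.6746e-03)

pH = 2.18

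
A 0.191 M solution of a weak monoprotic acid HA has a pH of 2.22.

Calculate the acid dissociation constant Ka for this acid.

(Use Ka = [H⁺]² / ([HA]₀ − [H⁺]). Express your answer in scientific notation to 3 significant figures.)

[H⁺] = 10^(−pH) = 10^(−2.22) = 6.026e-03 M. For HA ⇌ H⁺ + A⁻, Ka = [H⁺][A⁻]/[HA] = [H⁺]² / ([HA]₀ − [H⁺]) = (6.026e-03)² / (0.191 − 6.026e-03) = 1.96e-04.

K_a = 1.96e-04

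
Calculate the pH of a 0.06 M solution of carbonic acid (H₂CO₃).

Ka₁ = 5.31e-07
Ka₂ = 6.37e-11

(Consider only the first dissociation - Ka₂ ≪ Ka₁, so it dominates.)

First dissociation dominates. From Ka₁ = [H⁺][HA⁻]/[H₂A], x² + Ka₁·x − Ka₁·C = 0 with C = 0.06 M and Ka₁ = 5.31e-07. Solving: [H⁺] = (−Ka₁ + √(Ka₁² + 4·Ka₁·C)) / 2 = 1.7823e-04 M. pH = -log(1.7823e-04) = 3.75.

pH = 3.75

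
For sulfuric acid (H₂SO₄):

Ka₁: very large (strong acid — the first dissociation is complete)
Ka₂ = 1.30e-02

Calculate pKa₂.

pKa₂ = -log(Ka₂) = -log(1.30e-02) = 1.89.

pK_{a2} = 1.89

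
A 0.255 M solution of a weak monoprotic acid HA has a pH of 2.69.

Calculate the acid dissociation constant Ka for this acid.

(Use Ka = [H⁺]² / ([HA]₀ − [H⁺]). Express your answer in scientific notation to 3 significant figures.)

[H⁺] = 10^(−pH) = 10^(−2.69) = 2.042e-03 M. For HA ⇌ H⁺ + A⁻, Ka = [H⁺][A⁻]/[HA] = [H⁺]² / ([HA]₀ − [H⁺]) = (2.042e-03)² / (0.255 − 2.042e-03) = 1.65e-05.

K_a = 1.65e-05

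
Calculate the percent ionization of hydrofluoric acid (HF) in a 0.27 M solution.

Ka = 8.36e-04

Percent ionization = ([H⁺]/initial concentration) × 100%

Using Ka equilibrium: x² + Ka×x - Ka×C = 0. Solving: [H⁺] = 1.4612e-02. Percent = (1.4612e-02/0.27) × 100

Percent ionization = 5.41%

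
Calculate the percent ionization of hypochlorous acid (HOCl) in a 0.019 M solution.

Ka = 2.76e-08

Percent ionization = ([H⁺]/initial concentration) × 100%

Using Ka equilibrium: x² + Ka×x - Ka×C = 0. Solving: [H⁺] = 2.2886e-05. Percent = (2.2886e-05/0.019) × 100

Percent ionization = 0.12%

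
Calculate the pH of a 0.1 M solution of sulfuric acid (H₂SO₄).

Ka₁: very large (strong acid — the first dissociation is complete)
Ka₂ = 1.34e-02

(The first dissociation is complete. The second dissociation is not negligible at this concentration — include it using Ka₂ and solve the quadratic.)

First dissociation is complete: [H⁺]₀ = [HSO₄⁻]₀ = C = 0.1 M. Second dissociation HSO₄⁻ ⇌ H⁺ + SO₄²⁻: let x = [SO₄²⁻]. Ka₂ = (C + x)·x / (C − x) = 1.34e-02 → x² + (C + Ka₂)·x − Ka₂·C = 0 → x² + 0.11340·x − 1.340e-03 = 0. x = (−0.11340 + √(0.11340² + 4 × 1.340e-03)) / 2 = 1.0790e-02 M. [H⁺] = C + x = 0.1 + 1.0790e-02 = 1.1079e-01 M. pH = -log(1.1079e-01) = 0.96.

pH = 0.96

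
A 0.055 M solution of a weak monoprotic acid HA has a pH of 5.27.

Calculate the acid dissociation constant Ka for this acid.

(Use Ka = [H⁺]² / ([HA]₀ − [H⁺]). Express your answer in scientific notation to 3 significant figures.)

[H⁺] = 10^(−pH) = 10^(−5.27) = 5.370e-06 M. For HA ⇌ H⁺ + A⁻, Ka = [H⁺][A⁻]/[HA] = [H⁺]² / ([HA]₀ − [H⁺]) = (5.370e-06)² / (0.055 − 5.370e-06) = 5.24e-10.

K_a = 5.24e-10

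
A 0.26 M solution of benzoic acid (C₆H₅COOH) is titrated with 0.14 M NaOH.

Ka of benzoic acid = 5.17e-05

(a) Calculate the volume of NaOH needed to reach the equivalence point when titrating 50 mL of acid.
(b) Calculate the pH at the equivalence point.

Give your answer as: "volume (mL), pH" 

moles acid = 0.26 × 50/1000 = 0.013 mol; V_base = moles/0.14 × 1000 = 92.9 mL. At equivalence only the conjugate base is present: [A⁻] = 0.013/0.143 = 9.1000e-02 M. Kb = Kw/Ka = 1.93e-10; [OH⁻] = √(Kb × [A⁻]) = 4.1954e-06; pOH = 5.38; pH = 14 - pOH = 8.62.

V = 92.9 mL, pH = 8.62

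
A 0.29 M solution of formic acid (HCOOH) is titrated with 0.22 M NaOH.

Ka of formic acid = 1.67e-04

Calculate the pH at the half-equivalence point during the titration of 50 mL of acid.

At half-equivalence [HA] = [A⁻], so Henderson-Hasselbalch gives pH = pKa = -log(1.67e-04) = 3.78.

pH = pKa = 3.78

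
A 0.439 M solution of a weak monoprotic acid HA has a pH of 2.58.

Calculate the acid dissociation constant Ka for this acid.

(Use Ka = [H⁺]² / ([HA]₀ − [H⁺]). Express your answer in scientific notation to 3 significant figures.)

[H⁺] = 10^(−pH) = 10^(−2.58) = 2.630e-03 M. For HA ⇌ H⁺ + A⁻, Ka = [H⁺][A⁻]/[HA] = [H⁺]² / ([HA]₀ − [H⁺]) = (2.630e-03)² / (0.439 − 2.630e-03) = 1.59e-05.

K_a = 1.59e-05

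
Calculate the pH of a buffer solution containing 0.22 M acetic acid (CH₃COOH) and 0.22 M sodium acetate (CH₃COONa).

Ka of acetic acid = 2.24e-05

pKa = -log(2.24e-05) = 4.65. pH = pKa + log([A⁻]/[HA]) = 4.65 + log(0.22/0.22)

pH = 4.65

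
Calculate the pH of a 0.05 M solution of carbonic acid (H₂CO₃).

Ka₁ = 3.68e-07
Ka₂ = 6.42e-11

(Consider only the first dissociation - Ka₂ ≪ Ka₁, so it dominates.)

First dissociation dominates. From Ka₁ = [H⁺][HA⁻]/[H₂A], x² + Ka₁·x − Ka₁·C = 0 with C = 0.05 M and Ka₁ = 3.68e-07. Solving: [H⁺] = (−Ka₁ + √(Ka₁² + 4·Ka₁·C)) / 2 = 1.3546e-04 M. pH = -log(1.3546e-04) = 3.87.

pH = 3.87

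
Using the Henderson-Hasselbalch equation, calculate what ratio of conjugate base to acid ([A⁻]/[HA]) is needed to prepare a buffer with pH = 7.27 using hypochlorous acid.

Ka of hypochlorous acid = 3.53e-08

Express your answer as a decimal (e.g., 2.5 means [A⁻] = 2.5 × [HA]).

pKa = -log(3.53e-08) = 7.4522. pH = pKa + log([A⁻]/[HA]), so log([A⁻]/[HA]) = pH − pKa = 7.27 − 7.4522 = -0.1822. [A⁻]/[HA] = 10^(-0.1822) = 0.657

[A⁻]/[HA] = 0.657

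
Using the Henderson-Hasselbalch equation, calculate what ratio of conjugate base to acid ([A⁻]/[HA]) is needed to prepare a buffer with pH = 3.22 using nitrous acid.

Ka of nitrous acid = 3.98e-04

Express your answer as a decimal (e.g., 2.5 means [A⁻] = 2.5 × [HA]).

pKa = -log(3.98e-04) = 3.4001. pH = pKa + log([A⁻]/[HA]), so log([A⁻]/[HA]) = pH − pKa = 3.22 − 3.4001 = -0.1801. [A⁻]/[HA] = 10^(-0.1801) = 0.661

[A⁻]/[HA] = 0.661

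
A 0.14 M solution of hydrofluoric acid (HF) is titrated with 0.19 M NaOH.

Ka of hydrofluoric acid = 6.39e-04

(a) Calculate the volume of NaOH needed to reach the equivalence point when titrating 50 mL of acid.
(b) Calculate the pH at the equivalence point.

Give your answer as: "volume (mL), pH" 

moles acid = 0.14 × 50/1000 = 0.007 mol; V_base = moles/0.19 × 1000 = 36.8 mL. At equivalence only the conjugate base is present: [A⁻] = 0.007/0.087 = 8.0606e-02 M. Kb = Kw/Ka = 1.56e-11; [OH⁻] = √(Kb × [A⁻]) = 1.1231e-06; pOH = 5.95; pH = 14 - pOH = 8.05.

V = 36.8 mL, pH = 8.05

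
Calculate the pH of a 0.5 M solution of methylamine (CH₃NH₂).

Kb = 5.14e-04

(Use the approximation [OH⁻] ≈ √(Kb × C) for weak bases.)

[OH⁻] = √(Kb × C) = √(5.14e-04 × 0.5) = 1.6031e-02. pOH = 1.80, pH = 14 - pOH

pH = 12.20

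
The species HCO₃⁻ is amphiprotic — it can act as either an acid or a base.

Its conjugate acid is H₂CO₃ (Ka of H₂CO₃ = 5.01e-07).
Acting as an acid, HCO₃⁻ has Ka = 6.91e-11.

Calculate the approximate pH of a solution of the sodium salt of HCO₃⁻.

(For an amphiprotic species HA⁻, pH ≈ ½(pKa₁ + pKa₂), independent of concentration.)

pKa₁ = -log(5.01e-07) = 6.30; pKa₂ = -log(6.91e-11) = 10.16. For an amphiprotic species, pH ≈ ½(pKa₁ + pKa₂) = ½(6.30 + 10.16) = 8.23.

pH = 8.23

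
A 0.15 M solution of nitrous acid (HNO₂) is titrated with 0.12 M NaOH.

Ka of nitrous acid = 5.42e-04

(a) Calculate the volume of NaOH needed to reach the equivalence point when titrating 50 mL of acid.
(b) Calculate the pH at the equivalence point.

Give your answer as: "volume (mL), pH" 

moles acid = 0.15 × 50/1000 = 0.0075 mol; V_base = moles/0.12 × 1000 = 62.5 mL. At equivalence only the conjugate base is present: [A⁻] = 0.0075/0.113 = 6.6667e-02 M. Kb = Kw/Ka = 1.85e-11; [OH⁻] = √(Kb × [A⁻]) = 1.1091e-06; pOH = 5.96; pH = 14 - pOH = 8.04.

V = 62.5 mL, pH = 8.04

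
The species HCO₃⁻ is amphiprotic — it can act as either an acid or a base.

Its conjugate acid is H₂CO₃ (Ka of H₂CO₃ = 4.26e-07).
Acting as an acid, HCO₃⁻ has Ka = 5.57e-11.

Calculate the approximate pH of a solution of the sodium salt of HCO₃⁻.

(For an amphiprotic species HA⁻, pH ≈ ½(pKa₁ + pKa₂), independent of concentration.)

pKa₁ = -log(4.26e-07) = 6.37; pKa₂ = -log(5.57e-11) = 10.25. For an amphiprotic species, pH ≈ ½(pKa₁ + pKa₂) = ½(6.37 + 10.25) = 8.31.

pH = 8.31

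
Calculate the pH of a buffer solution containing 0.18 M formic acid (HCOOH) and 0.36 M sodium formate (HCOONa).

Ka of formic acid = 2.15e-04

pKa = -log(2.15e-04) = 3.67. pH = pKa + log([A⁻]/[HA]) = 3.67 + log(0.36/0.18)

pH = 3.97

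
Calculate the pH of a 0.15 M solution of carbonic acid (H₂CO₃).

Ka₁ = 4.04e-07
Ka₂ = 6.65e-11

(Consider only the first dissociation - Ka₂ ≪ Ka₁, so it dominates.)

First dissociation dominates. From Ka₁ = [H⁺][HA⁻]/[H₂A], x² + Ka₁·x − Ka₁·C = 0 with C = 0.15 M and Ka₁ = 4.04e-07. Solving: [H⁺] = (−Ka₁ + √(Ka₁² + 4·Ka₁·C)) / 2 = 2.4597e-04 M. pH = -log(2.4597e-04) = 3.61.

pH = 3.61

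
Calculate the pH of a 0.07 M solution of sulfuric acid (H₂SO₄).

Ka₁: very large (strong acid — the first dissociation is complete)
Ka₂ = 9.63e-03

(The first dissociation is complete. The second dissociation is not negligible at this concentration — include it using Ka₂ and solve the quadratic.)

First dissociation is complete: [H⁺]₀ = [HSO₄⁻]₀ = C = 0.07 M. Second dissociation HSO₄⁻ ⇌ H⁺ + SO₄²⁻: let x = [SO₄²⁻]. Ka₂ = (C + x)·x / (C − x) = 9.63e-03 → x² + (C + Ka₂)·x − Ka₂·C = 0 → x² + 0.07963·x − 6.741e-04 = 0. x = (−0.07963 + √(0.07963² + 4 × 6.741e-04)) / 2 = 7.7175e-03 M. [H⁺] = C + x = 0.07 + 7.7175e-03 = 7.7717e-02 M. pH = -log(7.7717e-02) = 1.11.

pH = 1.11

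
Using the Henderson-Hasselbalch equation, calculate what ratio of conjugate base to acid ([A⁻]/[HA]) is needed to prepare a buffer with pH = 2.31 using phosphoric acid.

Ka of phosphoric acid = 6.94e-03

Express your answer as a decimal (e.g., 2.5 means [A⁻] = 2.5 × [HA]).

pKa = -log(6.94e-03) = 2.1586. pH = pKa + log([A⁻]/[HA]), so log([A⁻]/[HA]) = pH − pKa = 2.31 − 2.1586 = 0.1514. [A⁻]/[HA] = 10^(0.1514) = 1.42

[A⁻]/[HA] = 1.42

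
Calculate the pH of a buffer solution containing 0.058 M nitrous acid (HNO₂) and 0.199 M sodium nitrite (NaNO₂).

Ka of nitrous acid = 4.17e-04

pKa = -log(4.17e-04) = 3.38. pH = pKa + log([A⁻]/[HA]) = 3.38 + log(0.199/0.058)

pH = 3.92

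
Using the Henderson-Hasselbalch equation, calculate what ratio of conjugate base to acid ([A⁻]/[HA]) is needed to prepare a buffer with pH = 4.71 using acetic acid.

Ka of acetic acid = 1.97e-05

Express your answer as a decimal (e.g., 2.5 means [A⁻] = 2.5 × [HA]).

pKa = -log(1.97e-05) = 4.7055. pH = pKa + log([A⁻]/[HA]), so log([A⁻]/[HA]) = pH − pKa = 4.71 − 4.7055 = 0.0045. [A⁻]/[HA] = 10^(0.0045) = 1.01

[A⁻]/[HA] = 1.01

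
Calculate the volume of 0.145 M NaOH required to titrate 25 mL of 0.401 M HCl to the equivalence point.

At equivalence: moles acid = moles base. moles HCl = 0.401 × 25/1000 = 0.01003 mol. V_base = moles / 0.145 × 1000 = 69.1 mL.

V_{base} = 69.1 mL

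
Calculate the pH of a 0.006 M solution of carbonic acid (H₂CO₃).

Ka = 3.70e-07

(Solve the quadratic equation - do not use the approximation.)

x² + Ka×x - Ka×C = 0. Using quadratic formula: [H⁺] = 4.6932e-05

pH = 4.33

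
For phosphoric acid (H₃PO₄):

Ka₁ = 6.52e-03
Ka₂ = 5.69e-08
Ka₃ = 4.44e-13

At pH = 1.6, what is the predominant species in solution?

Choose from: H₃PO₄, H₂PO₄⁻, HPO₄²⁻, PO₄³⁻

pKa₁ = 2.19, pKa₂ = 7.24, pKa₃ = 12.35. For a polyprotic acid the predominant species crosses at each pKa: below pKa_n the protonated form dominates, above it the deprotonated form does. At pH = 1.6, the predominant species is H₃PO₄.

H₃PO₄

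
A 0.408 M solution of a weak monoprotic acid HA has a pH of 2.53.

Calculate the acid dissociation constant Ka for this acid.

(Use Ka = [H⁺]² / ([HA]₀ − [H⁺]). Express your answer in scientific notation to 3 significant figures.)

[H⁺] = 10^(−pH) = 10^(−2.53) = 2.951e-03 M. For HA ⇌ H⁺ + A⁻, Ka = [H⁺][A⁻]/[HA] = [H⁺]² / ([HA]₀ − [H⁺]) = (2.951e-03)² / (0.408 − 2.951e-03) = 2.15e-05.

K_a = 2.15e-05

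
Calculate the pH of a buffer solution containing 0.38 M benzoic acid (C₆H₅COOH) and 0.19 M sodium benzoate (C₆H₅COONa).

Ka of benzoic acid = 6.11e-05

pKa = -log(6.11e-05) = 4.21. pH = pKa + log([A⁻]/[HA]) = 4.21 + log(0.19/0.38)

pH = 3.91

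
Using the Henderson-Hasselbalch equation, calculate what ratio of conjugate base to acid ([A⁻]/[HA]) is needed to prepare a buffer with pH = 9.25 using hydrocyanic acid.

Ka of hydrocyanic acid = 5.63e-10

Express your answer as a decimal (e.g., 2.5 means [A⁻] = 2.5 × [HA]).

pKa = -log(5.63e-10) = 9.2495. pH = pKa + log([A⁻]/[HA]), so log([A⁻]/[HA]) = pH − pKa = 9.25 − 9.2495 = 0.0005. [A⁻]/[HA] = 10^(0.0005) = 1.00

[A⁻]/[HA] = 1.00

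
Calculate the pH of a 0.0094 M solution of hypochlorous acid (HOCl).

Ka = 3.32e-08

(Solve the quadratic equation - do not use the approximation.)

x² + Ka×x - Ka×C = 0. Using quadratic formula: [H⁺] = 1.7649e-05

pH = 4.75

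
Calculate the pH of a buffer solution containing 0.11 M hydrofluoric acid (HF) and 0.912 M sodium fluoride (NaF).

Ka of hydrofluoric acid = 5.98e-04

pKa = -log(5.98e-04) = 3.22. pH = pKa + log([A⁻]/[HA]) = 3.22 + log(0.912/0.11)

pH = 4.14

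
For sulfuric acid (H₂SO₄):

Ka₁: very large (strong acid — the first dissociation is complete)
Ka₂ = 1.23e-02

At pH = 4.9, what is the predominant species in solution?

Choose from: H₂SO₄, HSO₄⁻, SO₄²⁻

The first dissociation is complete, so H₂SO₄ itself is never the predominant species in water; pKa₂ = -log(1.23e-02) = 1.91. For a polyprotic acid the predominant species crosses at each pKa: below pKa_n the protonated form dominates, above it the deprotonated form does. At pH = 4.9, the predominant species is SO₄²⁻.

SO₄²⁻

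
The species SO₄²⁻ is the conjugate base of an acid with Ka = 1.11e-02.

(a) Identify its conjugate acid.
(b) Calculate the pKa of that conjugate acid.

(a) The conjugate acid is formed by adding one H⁺ to SO₄²⁻, giving HSO₄⁻. (b) pKa = -log(Ka) = -log(1.11e-02) = 1.95.

Conjugate acid: HSO₄⁻; pK_a = 1.95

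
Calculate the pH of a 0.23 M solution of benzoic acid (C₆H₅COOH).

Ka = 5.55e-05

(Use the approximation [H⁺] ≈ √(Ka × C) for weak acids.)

[H⁺] = √(Ka × C) = √(5.55e-05 × 0.23) = 3.5728e-03. pH = -log(3.5728e-03)

pH = 2.45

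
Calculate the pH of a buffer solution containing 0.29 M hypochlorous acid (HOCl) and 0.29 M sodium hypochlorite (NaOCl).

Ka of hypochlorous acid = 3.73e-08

pKa = -log(3.73e-08) = 7.43. pH = pKa + log([A⁻]/[HA]) = 7.43 + log(0.29/0.29)

pH = 7.43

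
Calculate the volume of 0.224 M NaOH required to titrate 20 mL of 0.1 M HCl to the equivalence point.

At equivalence: moles acid = moles base. moles HCl = 0.1 × 20/1000 = 0.002 mol. V_base = moles / 0.224 × 1000 = 8.9 mL.

V_{base} = 8.9 mL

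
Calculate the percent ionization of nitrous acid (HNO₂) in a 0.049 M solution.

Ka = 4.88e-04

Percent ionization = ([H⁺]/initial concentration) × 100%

Using Ka equilibrium: x² + Ka×x - Ka×C = 0. Solving: [H⁺] = 4.6521e-03. Percent = (4.6521e-03/0.049) × 100

Percent ionization = 9.49%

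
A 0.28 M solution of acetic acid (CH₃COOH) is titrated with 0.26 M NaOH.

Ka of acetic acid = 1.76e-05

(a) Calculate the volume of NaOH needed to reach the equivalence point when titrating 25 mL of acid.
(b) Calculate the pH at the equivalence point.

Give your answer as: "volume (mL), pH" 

moles acid = 0.28 × 25/1000 = 0.007 mol; V_base = moles/0.26 × 1000 = 26.9 mL. At equivalence only the conjugate base is present: [A⁻] = 0.007/0.052 = 1.3481e-01 M. Kb = Kw/Ka = 5.68e-10; [OH⁻] = √(Kb × [A⁻]) = 8.7521e-06; pOH = 5.06; pH = 14 - pOH = 8.94.

V = 26.9 mL, pH = 8.94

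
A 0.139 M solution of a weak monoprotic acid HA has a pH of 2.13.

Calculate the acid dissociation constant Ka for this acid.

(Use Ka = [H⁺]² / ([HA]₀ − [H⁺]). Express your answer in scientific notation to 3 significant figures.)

[H⁺] = 10^(−pH) = 10^(−2.13) = 7.413e-03 M. For HA ⇌ H⁺ + A⁻, Ka = [H⁺][A⁻]/[HA] = [H⁺]² / ([HA]₀ − [H⁺]) = (7.413e-03)² / (0.139 − 7.413e-03) = 4.18e-04.

K_a = 4.18e-04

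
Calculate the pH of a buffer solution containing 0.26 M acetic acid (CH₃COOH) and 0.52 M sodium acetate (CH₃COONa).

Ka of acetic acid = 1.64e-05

pKa = -log(1.64e-05) = 4.79. pH = pKa + log([A⁻]/[HA]) = 4.79 + log(0.52/0.26)

pH = 5.09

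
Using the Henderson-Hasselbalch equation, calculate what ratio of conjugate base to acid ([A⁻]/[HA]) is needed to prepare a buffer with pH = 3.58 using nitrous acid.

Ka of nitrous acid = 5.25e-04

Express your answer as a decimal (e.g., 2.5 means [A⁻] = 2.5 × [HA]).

pKa = -log(5.25e-04) = 3.2798. pH = pKa + log([A⁻]/[HA]), so log([A⁻]/[HA]) = pH − pKa = 3.58 − 3.2798 = 0.3002. [A⁻]/[HA] = 10^(0.3002) = 2.00

[A⁻]/[HA] = 2.00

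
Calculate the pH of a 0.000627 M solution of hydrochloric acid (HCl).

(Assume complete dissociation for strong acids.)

[H⁺] = 0.000627 M for strong acid. pH = -log[H⁺] = -log(0.000627)

pH = 3.20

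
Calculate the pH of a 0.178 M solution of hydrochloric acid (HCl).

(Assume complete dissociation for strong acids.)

[H⁺] = 0.178 M for strong acid. pH = -log[H⁺] = -log(0.178)

pH = 0.75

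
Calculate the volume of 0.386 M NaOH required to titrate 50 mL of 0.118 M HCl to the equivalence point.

At equivalence: moles acid = moles base. moles HCl = 0.118 × 50/1000 = 0.0059 mol. V_base = moles / 0.386 × 1000 = 15.3 mL.

V_{base} = 15.3 mL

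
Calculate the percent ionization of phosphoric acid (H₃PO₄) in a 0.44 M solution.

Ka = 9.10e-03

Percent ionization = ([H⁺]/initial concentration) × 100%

Using Ka equilibrium: x² + Ka×x - Ka×C = 0. Solving: [H⁺] = 5.8891e-02. Percent = (5.8891e-02/0.44) × 100

Percent ionization = 13.4%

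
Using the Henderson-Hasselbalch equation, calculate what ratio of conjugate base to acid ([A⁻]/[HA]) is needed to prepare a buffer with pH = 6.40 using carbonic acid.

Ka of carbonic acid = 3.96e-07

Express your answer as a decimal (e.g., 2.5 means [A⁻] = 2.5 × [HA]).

pKa = -log(3.96e-07) = 6.4023. pH = pKa + log([A⁻]/[HA]), so log([A⁻]/[HA]) = pH − pKa = 6.40 − 6.4023 = -0.0023. [A⁻]/[HA] = 10^(-0.0023) = 0.995

[A⁻]/[HA] = 0.995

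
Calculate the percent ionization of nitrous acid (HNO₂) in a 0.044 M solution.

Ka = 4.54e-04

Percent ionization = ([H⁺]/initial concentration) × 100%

Using Ka equilibrium: x² + Ka×x - Ka×C = 0. Solving: [H⁺] = 4.2482e-03. Percent = (4.2482e-03/0.044) × 100

Percent ionization = 9.66%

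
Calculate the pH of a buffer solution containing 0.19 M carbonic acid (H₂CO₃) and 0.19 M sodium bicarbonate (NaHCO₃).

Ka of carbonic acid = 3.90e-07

pKa = -log(3.90e-07) = 6.41. pH = pKa + log([A⁻]/[HA]) = 6.41 + log(0.19/0.19)

pH = 6.41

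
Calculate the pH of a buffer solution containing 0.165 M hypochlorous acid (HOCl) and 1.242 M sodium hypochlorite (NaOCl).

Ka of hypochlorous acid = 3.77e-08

pKa = -log(3.77e-08) = 7.42. pH = pKa + log([A⁻]/[HA]) = 7.42 + log(1.242/0.165)

pH = 8.30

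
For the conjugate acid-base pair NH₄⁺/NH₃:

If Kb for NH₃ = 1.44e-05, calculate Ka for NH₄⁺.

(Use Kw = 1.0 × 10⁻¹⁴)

For a conjugate pair Ka × Kb = Kw, so Ka = Kw/Kb = 1.0 × 10⁻¹⁴ / 1.44e-05 = 6.94e-10.

K_a = 6.94e-10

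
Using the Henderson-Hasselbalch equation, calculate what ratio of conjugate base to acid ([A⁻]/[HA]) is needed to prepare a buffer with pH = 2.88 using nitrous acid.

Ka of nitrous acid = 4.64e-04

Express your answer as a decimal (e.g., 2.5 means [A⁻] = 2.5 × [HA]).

pKa = -log(4.64e-04) = 3.3335. pH = pKa + log([A⁻]/[HA]), so log([A⁻]/[HA]) = pH − pKa = 2.88 − 3.3335 = -0.4535. [A⁻]/[HA] = 10^(-0.4535) = 0.352

[A⁻]/[HA] = 0.352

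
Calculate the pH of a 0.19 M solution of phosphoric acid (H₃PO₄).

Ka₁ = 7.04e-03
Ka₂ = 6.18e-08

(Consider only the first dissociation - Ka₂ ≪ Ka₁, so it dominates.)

First dissociation dominates. From Ka₁ = [H⁺][HA⁻]/[H₂A], x² + Ka₁·x − Ka₁·C = 0 with C = 0.19 M and Ka₁ = 7.04e-03. Solving: [H⁺] = (−Ka₁ + √(Ka₁² + 4·Ka₁·C)) / 2 = 3.3222e-02 M. pH = -log(3.3222e-02) = 1.48.

pH = 1.48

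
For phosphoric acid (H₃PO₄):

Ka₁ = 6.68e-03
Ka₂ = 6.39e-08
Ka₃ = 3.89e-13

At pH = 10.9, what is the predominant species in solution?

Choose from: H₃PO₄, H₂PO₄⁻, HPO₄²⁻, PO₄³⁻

pKa₁ = 2.18, pKa₂ = 7.19, pKa₃ = 12.41. For a polyprotic acid the predominant species crosses at each pKa: below pKa_n the protonated form dominates, above it the deprotonated form does. At pH = 10.9, the predominant species is HPO₄²⁻.

HPO₄²⁻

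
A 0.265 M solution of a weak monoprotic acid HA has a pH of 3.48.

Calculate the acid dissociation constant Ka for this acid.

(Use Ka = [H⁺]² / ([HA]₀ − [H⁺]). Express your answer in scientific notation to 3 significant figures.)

[H⁺] = 10^(−pH) = 10^(−3.48) = 3.311e-04 M. For HA ⇌ H⁺ + A⁻, Ka = [H⁺][A⁻]/[HA] = [H⁺]² / ([HA]₀ − [H⁺]) = (3.311e-04)² / (0.265 − 3.311e-04) = 4.14e-07.

K_a = 4.14e-07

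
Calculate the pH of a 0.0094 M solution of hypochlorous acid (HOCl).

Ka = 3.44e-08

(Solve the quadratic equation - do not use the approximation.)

x² + Ka×x - Ka×C = 0. Using quadratic formula: [H⁺] = 1.7965e-05

pH = 4.75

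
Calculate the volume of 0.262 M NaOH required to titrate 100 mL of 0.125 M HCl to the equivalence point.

At equivalence: moles acid = moles base. moles HCl = 0.125 × 100/1000 = 0.0125 mol. V_base = moles / 0.262 × 1000 = 47.7 mL.

V_{base} = 47.7 mL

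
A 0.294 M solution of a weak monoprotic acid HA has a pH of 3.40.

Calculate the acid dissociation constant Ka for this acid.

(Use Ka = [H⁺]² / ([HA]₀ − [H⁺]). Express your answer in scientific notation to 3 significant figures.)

[H⁺] = 10^(−pH) = 10^(−3.40) = 3.981e-04 M. For HA ⇌ H⁺ + A⁻, Ka = [H⁺][A⁻]/[HA] = [H⁺]² / ([HA]₀ − [H⁺]) = (3.981e-04)² / (0.294 − 3.981e-04) = 5.40e-07.

K_a = 5.40e-07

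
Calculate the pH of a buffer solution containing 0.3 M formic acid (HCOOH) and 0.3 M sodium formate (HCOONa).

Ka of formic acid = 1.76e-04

pKa = -log(1.76e-04) = 3.75. pH = pKa + log([A⁻]/[HA]) = 3.75 + log(0.3/0.3)

pH = 3.75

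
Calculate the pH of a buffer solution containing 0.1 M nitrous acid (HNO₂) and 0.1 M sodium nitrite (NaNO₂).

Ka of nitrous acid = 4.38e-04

pKa = -log(4.38e-04) = 3.36. pH = pKa + log([A⁻]/[HA]) = 3.36 + log(0.1/0.1)

pH = 3.36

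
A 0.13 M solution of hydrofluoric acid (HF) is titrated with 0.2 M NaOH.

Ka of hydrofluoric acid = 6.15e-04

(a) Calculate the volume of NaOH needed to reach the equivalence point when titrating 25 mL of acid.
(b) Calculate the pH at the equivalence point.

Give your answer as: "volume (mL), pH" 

moles acid = 0.13 × 25/1000 = 0.00325 mol; V_base = moles/0.2 × 1000 = 16.2 mL. At equivalence only the conjugate base is present: [A⁻] = 0.00325/0.041 = 7.8788e-02 M. Kb = Kw/Ka = 1.63e-11; [OH⁻] = √(Kb × [A⁻]) = 1.1319e-06; pOH = 5.95; pH = 14 - pOH = 8.05.

V = 16.2 mL, pH = 8.05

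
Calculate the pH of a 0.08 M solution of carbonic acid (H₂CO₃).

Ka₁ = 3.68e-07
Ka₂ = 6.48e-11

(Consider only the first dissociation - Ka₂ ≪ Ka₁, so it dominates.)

First dissociation dominates. From Ka₁ = [H⁺][HA⁻]/[H₂A], x² + Ka₁·x − Ka₁·C = 0 with C = 0.08 M and Ka₁ = 3.68e-07. Solving: [H⁺] = (−Ka₁ + √(Ka₁² + 4·Ka₁·C)) / 2 = 1.7140e-04 M. pH = -log(1.7140e-04) = 3.77.

pH = 3.77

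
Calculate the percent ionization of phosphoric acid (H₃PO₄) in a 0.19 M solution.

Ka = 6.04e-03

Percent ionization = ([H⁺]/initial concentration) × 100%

Using Ka equilibrium: x² + Ka×x - Ka×C = 0. Solving: [H⁺] = 3.0991e-02. Percent = (3.0991e-02/0.19) × 100

Percent ionization = 16.3%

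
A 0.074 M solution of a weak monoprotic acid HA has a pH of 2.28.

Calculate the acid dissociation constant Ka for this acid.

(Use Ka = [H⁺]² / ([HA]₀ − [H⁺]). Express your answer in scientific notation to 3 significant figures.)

[H⁺] = 10^(−pH) = 10^(−2.28) = 5.248e-03 M. For HA ⇌ H⁺ + A⁻, Ka = [H⁺][A⁻]/[HA] = [H⁺]² / ([HA]₀ − [H⁺]) = (5.248e-03)² / (0.074 − 5.248e-03) = 4.01e-04.

K_a = 4.01e-04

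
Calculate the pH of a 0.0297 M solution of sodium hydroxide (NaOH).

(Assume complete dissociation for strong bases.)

[OH⁻] = 0.0297 M for strong base. pOH = -log[OH⁻] = 1.53, pH = 14 - pOH

pH = 12.47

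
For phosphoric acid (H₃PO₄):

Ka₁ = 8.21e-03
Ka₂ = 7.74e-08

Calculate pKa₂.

pKa₂ = -log(Ka₂) = -log(7.74e-08) = 7.11.

pK_{a2} = 7.11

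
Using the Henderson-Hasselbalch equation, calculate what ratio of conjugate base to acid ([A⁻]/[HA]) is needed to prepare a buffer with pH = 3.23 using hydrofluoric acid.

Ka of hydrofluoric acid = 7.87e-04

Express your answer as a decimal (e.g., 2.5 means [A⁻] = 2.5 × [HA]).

pKa = -log(7.87e-04) = 3.1040. pH = pKa + log([A⁻]/[HA]), so log([A⁻]/[HA]) = pH − pKa = 3.23 − 3.1040 = 0.1260. [A⁻]/[HA] = 10^(0.1260) = 1.34

[A⁻]/[HA] = 1.34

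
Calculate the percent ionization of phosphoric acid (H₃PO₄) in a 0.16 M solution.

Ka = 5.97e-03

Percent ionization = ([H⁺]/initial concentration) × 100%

Using Ka equilibrium: x² + Ka×x - Ka×C = 0. Solving: [H⁺] = 2.8065e-02. Percent = (2.8065e-02/0.16) × 100

Percent ionization = 17.5%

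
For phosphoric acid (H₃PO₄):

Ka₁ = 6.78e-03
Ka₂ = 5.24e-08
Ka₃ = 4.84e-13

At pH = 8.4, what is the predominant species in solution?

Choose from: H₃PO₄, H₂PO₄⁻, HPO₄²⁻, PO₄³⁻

pKa₁ = 2.17, pKa₂ = 7.28, pKa₃ = 12.32. For a polyprotic acid the predominant species crosses at each pKa: below pKa_n the protonated form dominates, above it the deprotonated form does. At pH = 8.4, the predominant species is HPO₄²⁻.

HPO₄²⁻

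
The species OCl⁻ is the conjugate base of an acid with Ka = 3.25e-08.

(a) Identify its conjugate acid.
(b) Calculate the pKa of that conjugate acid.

(a) The conjugate acid is formed by adding one H⁺ to OCl⁻, giving HOCl. (b) pKa = -log(Ka) = -log(3.25e-08) = 7.49.

Conjugate acid: HOCl; pK_a = 7.49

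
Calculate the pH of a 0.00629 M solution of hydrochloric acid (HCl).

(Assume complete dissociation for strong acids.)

[H⁺] = 0.00629 M for strong acid. pH = -log[H⁺] = -log(0.00629)

pH = 2.20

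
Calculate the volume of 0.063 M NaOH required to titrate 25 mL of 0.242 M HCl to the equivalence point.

At equivalence: moles acid = moles base. moles HCl = 0.242 × 25/1000 = 0.00605 mol. V_base = moles / 0.063 × 1000 = 96.0 mL.

V_{base} = 96.0 mL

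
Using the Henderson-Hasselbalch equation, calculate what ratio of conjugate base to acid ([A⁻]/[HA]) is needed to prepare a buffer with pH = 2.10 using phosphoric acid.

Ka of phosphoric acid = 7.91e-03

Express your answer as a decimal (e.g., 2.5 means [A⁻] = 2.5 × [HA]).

pKa = -log(7.91e-03) = 2.1018. pH = pKa + log([A⁻]/[HA]), so log([A⁻]/[HA]) = pH − pKa = 2.10 − 2.1018 = -0.0018. [A⁻]/[HA] = 10^(-0.0018) = 0.996

[A⁻]/[HA] = 0.996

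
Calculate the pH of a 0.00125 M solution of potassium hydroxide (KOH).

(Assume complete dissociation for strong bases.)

[OH⁻] = 0.00125 M for strong base. pOH = -log[OH⁻] = 2.90, pH = 14 - pOH

pH = 11.10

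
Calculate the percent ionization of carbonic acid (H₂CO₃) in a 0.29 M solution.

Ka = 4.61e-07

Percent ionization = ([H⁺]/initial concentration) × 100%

Using Ka equilibrium: x² + Ka×x - Ka×C = 0. Solving: [H⁺] = 3.6541e-04. Percent = (3.6541e-04/0.29) × 100

Percent ionization = 0.126%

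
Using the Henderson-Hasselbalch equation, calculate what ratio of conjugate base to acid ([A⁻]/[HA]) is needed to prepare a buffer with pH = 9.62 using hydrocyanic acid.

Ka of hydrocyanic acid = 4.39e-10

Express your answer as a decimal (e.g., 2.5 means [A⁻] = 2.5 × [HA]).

pKa = -log(4.39e-10) = 9.3575. pH = pKa + log([A⁻]/[HA]), so log([A⁻]/[HA]) = pH − pKa = 9.62 − 9.3575 = 0.2625. [A⁻]/[HA] = 10^(0.2625) = 1.83

[A⁻]/[HA] = 1.83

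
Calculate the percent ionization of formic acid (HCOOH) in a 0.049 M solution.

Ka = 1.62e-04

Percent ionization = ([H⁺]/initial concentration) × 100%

Using Ka equilibrium: x² + Ka×x - Ka×C = 0. Solving: [H⁺] = 2.7376e-03. Percent = (2.7376e-03/0.049) × 100

Percent ionization = 5.59%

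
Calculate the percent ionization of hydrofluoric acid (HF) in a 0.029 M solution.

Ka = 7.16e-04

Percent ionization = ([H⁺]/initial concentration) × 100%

Using Ka equilibrium: x² + Ka×x - Ka×C = 0. Solving: [H⁺] = 4.2128e-03. Percent = (4.2128e-03/0.029) × 100

Percent ionization = 14.5%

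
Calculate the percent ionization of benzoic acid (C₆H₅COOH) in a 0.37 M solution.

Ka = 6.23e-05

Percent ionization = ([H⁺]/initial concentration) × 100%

Using Ka equilibrium: x² + Ka×x - Ka×C = 0. Solving: [H⁺] = 4.7701e-03. Percent = (4.7701e-03/0.37) × 100

Percent ionization = 1.29%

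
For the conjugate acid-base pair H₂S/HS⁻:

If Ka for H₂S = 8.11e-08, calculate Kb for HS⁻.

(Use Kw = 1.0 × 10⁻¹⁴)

For a conjugate pair Ka × Kb = Kw, so Kb = Kw/Ka = 1.0 × 10⁻¹⁴ / 8.11e-08 = 1.23e-07.

K_b = 1.23e-07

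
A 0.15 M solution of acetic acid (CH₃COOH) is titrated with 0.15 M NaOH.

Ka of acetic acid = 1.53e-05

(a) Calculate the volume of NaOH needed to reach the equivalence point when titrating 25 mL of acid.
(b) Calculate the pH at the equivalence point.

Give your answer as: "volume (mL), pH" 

moles acid = 0.15 × 25/1000 = 0.00375 mol; V_base = moles/0.15 × 1000 = 25.0 mL. At equivalence only the conjugate base is present: [A⁻] = 0.00375/0.050 = 7.5000e-02 M. Kb = Kw/Ka = 6.54e-10; [OH⁻] = √(Kb × [A⁻]) = 7.0014e-06; pOH = 5.15; pH = 14 - pOH = 8.85.

V = 25.0 mL, pH = 8.85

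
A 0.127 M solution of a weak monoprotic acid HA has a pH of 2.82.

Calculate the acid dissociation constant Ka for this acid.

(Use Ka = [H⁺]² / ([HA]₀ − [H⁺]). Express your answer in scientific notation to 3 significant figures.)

[H⁺] = 10^(−pH) = 10^(−2.82) = 1.514e-03 M. For HA ⇌ H⁺ + A⁻, Ka = [H⁺][A⁻]/[HA] = [H⁺]² / ([HA]₀ − [H⁺]) = (1.514e-03)² / (0.127 − 1.514e-03) = 1.83e-05.

K_a = 1.83e-05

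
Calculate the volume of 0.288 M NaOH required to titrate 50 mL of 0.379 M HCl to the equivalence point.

At equivalence: moles acid = moles base. moles HCl = 0.379 × 50/1000 = 0.01895 mol. V_base = moles / 0.288 × 1000 = 65.8 mL.

V_{base} = 65.8 mL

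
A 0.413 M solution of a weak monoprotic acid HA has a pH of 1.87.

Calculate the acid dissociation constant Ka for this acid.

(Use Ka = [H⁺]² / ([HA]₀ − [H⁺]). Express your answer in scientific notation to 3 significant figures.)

[H⁺] = 10^(−pH) = 10^(−1.87) = 1.349e-02 M. For HA ⇌ H⁺ + A⁻, Ka = [H⁺][A⁻]/[HA] = [H⁺]² / ([HA]₀ − [H⁺]) = (1.349e-02)² / (0.413 − 1.349e-02) = 4.55e-04.

K_a = 4.55e-04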